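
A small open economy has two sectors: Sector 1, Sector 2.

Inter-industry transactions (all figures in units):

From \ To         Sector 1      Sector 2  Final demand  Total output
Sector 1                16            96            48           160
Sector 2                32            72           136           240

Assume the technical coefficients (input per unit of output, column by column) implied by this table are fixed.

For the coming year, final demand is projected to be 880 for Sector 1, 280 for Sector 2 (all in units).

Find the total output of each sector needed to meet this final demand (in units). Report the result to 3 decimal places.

x_1 = 1323.636, x_2 = 778.182

Technical coefficients a_ij = z_ij / X_j:
  a_11 = 16/160 = 0.10, a_21 = 32/160 = 0.20
  a_12 = 96/240 = 0.40, a_22 = 72/240 = 0.30
I − A =
  [   0.90    -0.40]
  [  -0.20     0.70]
det(I−A) = (0.90)(0.70) − (-0.40)(-0.20) = 0.5500
adj(I−A) = [[0.70, 0.40], [0.20, 0.90]]
(I − A)⁻¹ = adj(I−A) / det(I−A) ≈
  [   1.2727     0.7273]
  [   0.3636     1.6364]
x = (I − A)⁻¹ d = adj(I−A)·d / det(I−A), with det(I−A) = 0.5500:
  x_1 = (0.70·880 + 0.40·280) / 0.5500 = 728.00 / 0.5500 ≈ 1323.636
  x_2 = (0.20·880 + 0.90·280) / 0.5500 = 428.00 / 0.5500 ≈ 778.182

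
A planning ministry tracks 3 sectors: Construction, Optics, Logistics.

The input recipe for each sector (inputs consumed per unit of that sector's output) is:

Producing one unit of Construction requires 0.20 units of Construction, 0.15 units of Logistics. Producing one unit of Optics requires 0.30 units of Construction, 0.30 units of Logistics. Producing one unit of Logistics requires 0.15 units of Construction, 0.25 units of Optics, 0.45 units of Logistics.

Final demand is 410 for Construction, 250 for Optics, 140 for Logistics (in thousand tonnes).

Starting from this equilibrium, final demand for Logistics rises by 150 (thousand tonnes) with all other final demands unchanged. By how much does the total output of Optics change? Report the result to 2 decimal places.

Δx_2 = 86.64

I − A =
  [   0.80    -0.30    -0.15]
  [   0.00     1.00    -0.25]
  [  -0.15    -0.30     0.55]
Cofactors of I−A, C_ij = (−1)^(i+j)·(minor ij) (rows/columns in the sector order above):
  C_11 = (1.00)(0.55) − (-0.25)(-0.30) = 0.4750
  C_12 = −[(0.00)(0.55) − (-0.25)(-0.15)] = 0.0375
  C_13 = (0.00)(-0.30) − (1.00)(-0.15) = 0.1500
  C_21 = −[(-0.30)(0.55) − (-0.15)(-0.30)] = 0.2100
  C_22 = (0.80)(0.55) − (-0.15)(-0.15) = 0.4175
  C_23 = −[(0.80)(-0.30) − (-0.30)(-0.15)] = 0.2850
  C_31 = (-0.30)(-0.25) − (-0.15)(1.00) = 0.2250
  C_32 = −[(0.80)(-0.25) − (-0.15)(0.00)] = 0.2000
  C_33 = (0.80)(1.00) − (-0.30)(0.00) = 0.8000
det(I−A) = Σ_j (I−A)_1j·C_1j = (0.80)(0.4750) + (-0.30)(0.0375) + (-0.15)(0.1500) = 0.34625
adj(I−A) = Cᵀ =
  [ 0.4750   0.2100   0.2250]
  [ 0.0375   0.4175   0.2000]
  [ 0.1500   0.2850   0.8000]
(I − A)⁻¹ = adj(I−A) / det(I−A) ≈
  [   1.3718     0.6065     0.6498]
  [   0.1083     1.2058     0.5776]
  [   0.4332     0.8231     2.3105]
Δx = (I − A)⁻¹ Δd with Δd having +150 in the Logistics component and 0 elsewhere.
So Δx_2 = L_23 · (+150), where L_23 = adj(I−A)_23 / det(I−A) = 0.2000 / 0.34625.
Δx_2 = 0.2000 × (+150) / 0.34625 = 30.00 / 0.34625 ≈ 86.64.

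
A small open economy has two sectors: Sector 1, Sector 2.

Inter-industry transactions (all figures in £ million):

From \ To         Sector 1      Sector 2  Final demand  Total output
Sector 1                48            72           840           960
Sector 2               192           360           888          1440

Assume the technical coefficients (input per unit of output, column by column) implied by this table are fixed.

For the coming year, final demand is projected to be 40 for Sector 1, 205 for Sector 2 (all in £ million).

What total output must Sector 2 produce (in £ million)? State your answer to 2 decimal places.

x_2 = 288.61

Technical coefficients a_ij = z_ij / X_j:
  a_11 = 48/960 = 0.05, a_21 = 192/960 = 0.20
  a_12 = 72/1440 = 0.05, a_22 = 360/1440 = 0.25
I − A =
  [   0.95    -0.05]
  [  -0.20     0.75]
det(I−A) = (0.95)(0.75) − (-0.05)(-0.20) = 0.7025
adj(I−A) = [[0.75, 0.05], [0.20, 0.95]]
(I − A)⁻¹ = adj(I−A) / det(I−A) ≈
  [   1.0676     0.0712]
  [   0.2847     1.3523]
x = (I − A)⁻¹ d = adj(I−A)·d / det(I−A), with det(I−A) = 0.7025:
  x_1 = (0.75·40 + 0.05·205) / 0.7025 = 40.25 / 0.7025 ≈ 57.30
  x_2 = (0.20·40 + 0.95·205) / 0.7025 = 202.75 / 0.7025 ≈ 288.61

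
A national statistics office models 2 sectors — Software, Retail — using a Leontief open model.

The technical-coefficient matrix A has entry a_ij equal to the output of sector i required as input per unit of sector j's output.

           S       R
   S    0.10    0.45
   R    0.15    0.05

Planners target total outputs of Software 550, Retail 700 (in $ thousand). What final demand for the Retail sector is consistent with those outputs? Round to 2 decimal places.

I − A =
  [   0.90    -0.45]
  [  -0.15     0.95]
d = (I − A) x:
  d_S = (+0.90)·550 + (-0.45)·700 = 180.00
  d_R = (-0.15)·550 + (+0.95)·700 = 582.50

d_R = 582.50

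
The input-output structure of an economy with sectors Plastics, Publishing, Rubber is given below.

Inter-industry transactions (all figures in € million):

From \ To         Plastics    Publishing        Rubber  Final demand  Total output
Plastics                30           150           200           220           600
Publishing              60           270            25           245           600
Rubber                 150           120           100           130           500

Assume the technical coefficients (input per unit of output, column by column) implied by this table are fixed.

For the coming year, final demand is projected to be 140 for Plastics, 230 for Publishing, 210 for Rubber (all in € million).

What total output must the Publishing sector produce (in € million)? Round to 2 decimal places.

x_2 = 568.05

Technical coefficients a_ij = z_ij / X_j:
  a_11 = 30/600 = 0.05, a_21 = 60/600 = 0.10, a_31 = 150/600 = 0.25
  a_12 = 150/600 = 0.25, a_22 = 270/600 = 0.45, a_32 = 120/600 = 0.20
  a_13 = 200/500 = 0.40, a_23 = 25/500 = 0.05, a_33 = 100/500 = 0.20
I − A =
  [   0.95    -0.25    -0.40]
  [  -0.10     0.55    -0.05]
  [  -0.25    -0.20     0.80]
Cofactors of I−A, C_ij = (−1)^(i+j)·(minor ij) (rows/columns in the sector order above):
  C_11 = (0.55)(0.80) − (-0.05)(-0.20) = 0.4300
  C_12 = −[(-0.10)(0.80) − (-0.05)(-0.25)] = 0.0925
  C_13 = (-0.10)(-0.20) − (0.55)(-0.25) = 0.1575
  C_21 = −[(-0.25)(0.80) − (-0.40)(-0.20)] = 0.2800
  C_22 = (0.95)(0.80) − (-0.40)(-0.25) = 0.6600
  C_23 = −[(0.95)(-0.20) − (-0.25)(-0.25)] = 0.2525
  C_31 = (-0.25)(-0.05) − (-0.40)(0.55) = 0.2325
  C_32 = −[(0.95)(-0.05) − (-0.40)(-0.10)] = 0.0875
  C_33 = (0.95)(0.55) − (-0.25)(-0.10) = 0.4975
det(I−A) = Σ_j (I−A)_1j·C_1j = (0.95)(0.4300) + (-0.25)(0.0925) + (-0.40)(0.1575) = 0.322375
adj(I−A) = Cᵀ =
  [ 0.4300   0.2800   0.2325]
  [ 0.0925   0.6600   0.0875]
  [ 0.1575   0.2525   0.4975]
(I − A)⁻¹ = adj(I−A) / det(I−A) ≈
  [   1.3339     0.8686     0.7212]
  [   0.2869     2.0473     0.2714]
  [   0.4886     0.7832     1.5432]
x = (I − A)⁻¹ d = adj(I−A)·d / det(I−A), with det(I−A) = 0.322375:
  x_1 = (0.4300·140 + 0.2800·230 + 0.2325·210) / 0.322375 = 173.425 / 0.322375 ≈ 537.96
  x_2 = (0.0925·140 + 0.6600·230 + 0.0875·210) / 0.322375 = 183.125 / 0.322375 ≈ 568.05
  x_3 = (0.1575·140 + 0.2525·230 + 0.4975·210) / 0.322375 = 184.60 / 0.322375 ≈ 572.63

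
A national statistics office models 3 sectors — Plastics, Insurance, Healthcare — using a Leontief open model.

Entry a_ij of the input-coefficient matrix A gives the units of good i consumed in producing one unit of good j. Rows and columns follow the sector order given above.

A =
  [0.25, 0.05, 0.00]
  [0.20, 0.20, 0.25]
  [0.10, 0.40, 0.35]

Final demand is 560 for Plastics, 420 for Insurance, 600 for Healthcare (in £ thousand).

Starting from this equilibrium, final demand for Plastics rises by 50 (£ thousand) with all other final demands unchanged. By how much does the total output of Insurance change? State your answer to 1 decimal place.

Δx_I = 25.2

I − A =
  [   0.75    -0.05     0.00]
  [  -0.20     0.80    -0.25]
  [  -0.10    -0.40     0.65]
Cofactors of I−A, C_ij = (−1)^(i+j)·(minor ij) (rows/columns in the sector order above):
  C_11 = (0.80)(0.65) − (-0.25)(-0.40) = 0.4200
  C_12 = −[(-0.20)(0.65) − (-0.25)(-0.10)] = 0.1550
  C_13 = (-0.20)(-0.40) − (0.80)(-0.10) = 0.1600
  C_21 = −[(-0.05)(0.65) − (0.00)(-0.40)] = 0.0325
  C_22 = (0.75)(0.65) − (0.00)(-0.10) = 0.4875
  C_23 = −[(0.75)(-0.40) − (-0.05)(-0.10)] = 0.3050
  C_31 = (-0.05)(-0.25) − (0.00)(0.80) = 0.0125
  C_32 = −[(0.75)(-0.25) − (0.00)(-0.20)] = 0.1875
  C_33 = (0.75)(0.80) − (-0.05)(-0.20) = 0.5900
det(I−A) = Σ_j (I−A)_1j·C_1j = (0.75)(0.4200) + (-0.05)(0.1550) + (0.00)(0.1600) = 0.30725
adj(I−A) = Cᵀ =
  [ 0.4200   0.0325   0.0125]
  [ 0.1550   0.4875   0.1875]
  [ 0.1600   0.3050   0.5900]
(I − A)⁻¹ = adj(I−A) / det(I−A) ≈
  [   1.3670     0.1058     0.0407]
  [   0.5045     1.5867     0.6103]
  [   0.5207     0.9927     1.9203]
Δx = (I − A)⁻¹ Δd with Δd having +50 in the Plastics component and 0 elsewhere.
So Δx_I = L_IP · (+50), where L_IP = adj(I−A)_IP / det(I−A) = 0.1550 / 0.30725.
Δx_I = 0.1550 × (+50) / 0.30725 = 7.75 / 0.30725 ≈ 25.2.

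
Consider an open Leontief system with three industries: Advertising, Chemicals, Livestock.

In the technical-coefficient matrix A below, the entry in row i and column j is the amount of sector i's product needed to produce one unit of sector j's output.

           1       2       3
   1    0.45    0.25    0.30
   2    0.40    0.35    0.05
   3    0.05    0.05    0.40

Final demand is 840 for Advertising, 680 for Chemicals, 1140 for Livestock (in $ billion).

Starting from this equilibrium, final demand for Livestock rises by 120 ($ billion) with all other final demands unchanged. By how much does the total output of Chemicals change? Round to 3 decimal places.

Δx_2 = 129.433

I − A =
  [   0.55    -0.25    -0.30]
  [  -0.40     0.65    -0.05]
  [  -0.05    -0.05     0.60]
Cofactors of I−A, C_ij = (−1)^(i+j)·(minor ij) (rows/columns in the sector order above):
  C_11 = (0.65)(0.60) − (-0.05)(-0.05) = 0.3875
  C_12 = −[(-0.40)(0.60) − (-0.05)(-0.05)] = 0.2425
  C_13 = (-0.40)(-0.05) − (0.65)(-0.05) = 0.0525
  C_21 = −[(-0.25)(0.60) − (-0.30)(-0.05)] = 0.1650
  C_22 = (0.55)(0.60) − (-0.30)(-0.05) = 0.3150
  C_23 = −[(0.55)(-0.05) − (-0.25)(-0.05)] = 0.0400
  C_31 = (-0.25)(-0.05) − (-0.30)(0.65) = 0.2075
  C_32 = −[(0.55)(-0.05) − (-0.30)(-0.40)] = 0.1475
  C_33 = (0.55)(0.65) − (-0.25)(-0.40) = 0.2575
det(I−A) = Σ_j (I−A)_1j·C_1j = (0.55)(0.3875) + (-0.25)(0.2425) + (-0.30)(0.0525) = 0.13675
adj(I−A) = Cᵀ =
  [ 0.3875   0.1650   0.2075]
  [ 0.2425   0.3150   0.1475]
  [ 0.0525   0.0400   0.2575]
(I − A)⁻¹ = adj(I−A) / det(I−A) ≈
  [   2.8336     1.2066     1.5174]
  [   1.7733     2.3035     1.0786]
  [   0.3839     0.2925     1.8830]
Δx = (I − A)⁻¹ Δd with Δd having +120 in the Livestock component and 0 elsewhere.
So Δx_2 = L_23 · (+120), where L_23 = adj(I−A)_23 / det(I−A) = 0.1475 / 0.13675.
Δx_2 = 0.1475 × (+120) / 0.13675 = 17.70 / 0.13675 ≈ 129.433.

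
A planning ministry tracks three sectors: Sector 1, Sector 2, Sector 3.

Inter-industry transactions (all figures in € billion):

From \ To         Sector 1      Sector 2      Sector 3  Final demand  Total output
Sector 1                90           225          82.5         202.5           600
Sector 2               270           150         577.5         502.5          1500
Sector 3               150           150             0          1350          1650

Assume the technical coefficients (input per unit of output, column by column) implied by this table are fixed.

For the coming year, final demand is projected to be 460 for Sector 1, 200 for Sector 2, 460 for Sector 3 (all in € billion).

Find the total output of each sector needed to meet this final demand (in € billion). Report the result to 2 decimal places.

Technical coefficients a_ij = z_ij / X_j:
  a_11 = 90/600 = 0.15, a_21 = 270/600 = 0.45, a_31 = 150/600 = 0.25
  a_12 = 225/1500 = 0.15, a_22 = 150/1500 = 0.10, a_32 = 150/1500 = 0.10
  a_13 = 82.5/1650 = 0.05, a_23 = 577.5/1650 = 0.35, a_33 = 0/1650 = 0.00
I − A =
  [   0.85    -0.15    -0.05]
  [  -0.45     0.90    -0.35]
  [  -0.25    -0.10     1.00]
Cofactors of I−A, C_ij = (−1)^(i+j)·(minor ij) (rows/columns in the sector order above):
  C_11 = (0.90)(1.00) − (-0.35)(-0.10) = 0.8650
  C_12 = −[(-0.45)(1.00) − (-0.35)(-0.25)] = 0.5375
  C_13 = (-0.45)(-0.10) − (0.90)(-0.25) = 0.2700
  C_21 = −[(-0.15)(1.00) − (-0.05)(-0.10)] = 0.1550
  C_22 = (0.85)(1.00) − (-0.05)(-0.25) = 0.8375
  C_23 = −[(0.85)(-0.10) − (-0.15)(-0.25)] = 0.1225
  C_31 = (-0.15)(-0.35) − (-0.05)(0.90) = 0.0975
  C_32 = −[(0.85)(-0.35) − (-0.05)(-0.45)] = 0.3200
  C_33 = (0.85)(0.90) − (-0.15)(-0.45) = 0.6975
det(I−A) = Σ_j (I−A)_1j·C_1j = (0.85)(0.8650) + (-0.15)(0.5375) + (-0.05)(0.2700) = 0.641125
adj(I−A) = Cᵀ =
  [ 0.8650   0.1550   0.0975]
  [ 0.5375   0.8375   0.3200]
  [ 0.2700   0.1225   0.6975]
(I − A)⁻¹ = adj(I−A) / det(I−A) ≈
  [   1.3492     0.2418     0.1521]
  [   0.8384     1.3063     0.4991]
  [   0.4211     0.1911     1.0879]
x = (I − A)⁻¹ d = adj(I−A)·d / det(I−A), with det(I−A) = 0.641125:
  x_1 = (0.8650·460 + 0.1550·200 + 0.0975·460) / 0.641125 = 473.75 / 0.641125 ≈ 738.94
  x_2 = (0.5375·460 + 0.8375·200 + 0.3200·460) / 0.641125 = 561.95 / 0.641125 ≈ 876.51
  x_3 = (0.2700·460 + 0.1225·200 + 0.6975·460) / 0.641125 = 469.55 / 0.641125 ≈ 732.38

x_1 = 738.94, x_2 = 876.51, x_3 = 732.38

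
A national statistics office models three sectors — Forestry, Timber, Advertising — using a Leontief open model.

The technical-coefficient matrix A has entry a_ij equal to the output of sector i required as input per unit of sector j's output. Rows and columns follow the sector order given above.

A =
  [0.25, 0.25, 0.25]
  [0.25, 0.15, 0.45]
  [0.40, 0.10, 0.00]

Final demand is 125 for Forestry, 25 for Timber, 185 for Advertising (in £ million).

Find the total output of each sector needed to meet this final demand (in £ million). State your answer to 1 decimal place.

I − A =
  [   0.75    -0.25    -0.25]
  [  -0.25     0.85    -0.45]
  [  -0.40    -0.10     1.00]
Cofactors of I−A, C_ij = (−1)^(i+j)·(minor ij) (rows/columns in the sector order above):
  C_11 = (0.85)(1.00) − (-0.45)(-0.10) = 0.8050
  C_12 = −[(-0.25)(1.00) − (-0.45)(-0.40)] = 0.4300
  C_13 = (-0.25)(-0.10) − (0.85)(-0.40) = 0.3650
  C_21 = −[(-0.25)(1.00) − (-0.25)(-0.10)] = 0.2750
  C_22 = (0.75)(1.00) − (-0.25)(-0.40) = 0.6500
  C_23 = −[(0.75)(-0.10) − (-0.25)(-0.40)] = 0.1750
  C_31 = (-0.25)(-0.45) − (-0.25)(0.85) = 0.3250
  C_32 = −[(0.75)(-0.45) − (-0.25)(-0.25)] = 0.4000
  C_33 = (0.75)(0.85) − (-0.25)(-0.25) = 0.5750
det(I−A) = Σ_j (I−A)_1j·C_1j = (0.75)(0.8050) + (-0.25)(0.4300) + (-0.25)(0.3650) = 0.4050
adj(I−A) = Cᵀ =
  [ 0.8050   0.2750   0.3250]
  [ 0.4300   0.6500   0.4000]
  [ 0.3650   0.1750   0.5750]
(I − A)⁻¹ = adj(I−A) / det(I−A) ≈
  [   1.9877     0.6790     0.8025]
  [   1.0617     1.6049     0.9877]
  [   0.9012     0.4321     1.4198]
x = (I − A)⁻¹ d = adj(I−A)·d / det(I−A), with det(I−A) = 0.4050:
  x_1 = (0.8050·125 + 0.2750·25 + 0.3250·185) / 0.4050 = 167.625 / 0.4050 ≈ 413.9
  x_2 = (0.4300·125 + 0.6500·25 + 0.4000·185) / 0.4050 = 144.00 / 0.4050 ≈ 355.6
  x_3 = (0.3650·125 + 0.1750·25 + 0.5750·185) / 0.4050 = 156.375 / 0.4050 ≈ 386.1

x_1 = 413.9, x_2 = 355.6, x_3 = 386.1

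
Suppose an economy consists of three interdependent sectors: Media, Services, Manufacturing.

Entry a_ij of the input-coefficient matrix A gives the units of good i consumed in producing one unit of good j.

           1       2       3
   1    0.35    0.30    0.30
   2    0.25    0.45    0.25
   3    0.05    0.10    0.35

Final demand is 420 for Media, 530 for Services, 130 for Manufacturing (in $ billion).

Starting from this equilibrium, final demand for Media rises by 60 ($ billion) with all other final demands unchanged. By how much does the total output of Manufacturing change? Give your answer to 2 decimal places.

I − A =
  [   0.65    -0.30    -0.30]
  [  -0.25     0.55    -0.25]
  [  -0.05    -0.10     0.65]
Cofactors of I−A, C_ij = (−1)^(i+j)·(minor ij) (rows/columns in the sector order above):
  C_11 = (0.55)(0.65) − (-0.25)(-0.10) = 0.3325
  C_12 = −[(-0.25)(0.65) − (-0.25)(-0.05)] = 0.1750
  C_13 = (-0.25)(-0.10) − (0.55)(-0.05) = 0.0525
  C_21 = −[(-0.30)(0.65) − (-0.30)(-0.10)] = 0.2250
  C_22 = (0.65)(0.65) − (-0.30)(-0.05) = 0.4075
  C_23 = −[(0.65)(-0.10) − (-0.30)(-0.05)] = 0.0800
  C_31 = (-0.30)(-0.25) − (-0.30)(0.55) = 0.2400
  C_32 = −[(0.65)(-0.25) − (-0.30)(-0.25)] = 0.2375
  C_33 = (0.65)(0.55) − (-0.30)(-0.25) = 0.2825
det(I−A) = Σ_j (I−A)_1j·C_1j = (0.65)(0.3325) + (-0.30)(0.1750) + (-0.30)(0.0525) = 0.147875
adj(I−A) = Cᵀ =
  [ 0.3325   0.2250   0.2400]
  [ 0.1750   0.4075   0.2375]
  [ 0.0525   0.0800   0.2825]
(I − A)⁻¹ = adj(I−A) / det(I−A) ≈
  [   2.2485     1.5216     1.6230]
  [   1.1834     2.7557     1.6061]
  [   0.3550     0.5410     1.9104]
Δx = (I − A)⁻¹ Δd with Δd having +60 in the Media component and 0 elsewhere.
So Δx_3 = L_31 · (+60), where L_31 = adj(I−A)_31 / det(I−A) = 0.0525 / 0.147875.
Δx_3 = 0.0525 × (+60) / 0.147875 = 3.15 / 0.147875 ≈ 21.30.

Δx_3 = 21.30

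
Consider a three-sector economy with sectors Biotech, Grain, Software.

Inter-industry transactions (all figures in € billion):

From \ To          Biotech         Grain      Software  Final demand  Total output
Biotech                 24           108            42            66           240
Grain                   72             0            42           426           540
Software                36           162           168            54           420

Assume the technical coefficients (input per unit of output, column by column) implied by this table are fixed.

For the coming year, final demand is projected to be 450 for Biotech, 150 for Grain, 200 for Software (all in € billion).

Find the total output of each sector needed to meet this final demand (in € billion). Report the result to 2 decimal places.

Technical coefficients a_ij = z_ij / X_j:
  a_11 = 24/240 = 0.10, a_21 = 72/240 = 0.30, a_31 = 36/240 = 0.15
  a_12 = 108/540 = 0.20, a_22 = 0/540 = 0.00, a_32 = 162/540 = 0.30
  a_13 = 42/420 = 0.10, a_23 = 42/420 = 0.10, a_33 = 168/420 = 0.40
I − A =
  [   0.90    -0.20    -0.10]
  [  -0.30     1.00    -0.10]
  [  -0.15    -0.30     0.60]
Cofactors of I−A, C_ij = (−1)^(i+j)·(minor ij) (rows/columns in the sector order above):
  C_11 = (1.00)(0.60) − (-0.10)(-0.30) = 0.5700
  C_12 = −[(-0.30)(0.60) − (-0.10)(-0.15)] = 0.1950
  C_13 = (-0.30)(-0.30) − (1.00)(-0.15) = 0.2400
  C_21 = −[(-0.20)(0.60) − (-0.10)(-0.30)] = 0.1500
  C_22 = (0.90)(0.60) − (-0.10)(-0.15) = 0.5250
  C_23 = −[(0.90)(-0.30) − (-0.20)(-0.15)] = 0.3000
  C_31 = (-0.20)(-0.10) − (-0.10)(1.00) = 0.1200
  C_32 = −[(0.90)(-0.10) − (-0.10)(-0.30)] = 0.1200
  C_33 = (0.90)(1.00) − (-0.20)(-0.30) = 0.8400
det(I−A) = Σ_j (I−A)_1j·C_1j = (0.90)(0.5700) + (-0.20)(0.1950) + (-0.10)(0.2400) = 0.4500
adj(I−A) = Cᵀ =
  [ 0.5700   0.1500   0.1200]
  [ 0.1950   0.5250   0.1200]
  [ 0.2400   0.3000   0.8400]
(I − A)⁻¹ = adj(I−A) / det(I−A) ≈
  [   1.2667     0.3333     0.2667]
  [   0.4333     1.1667     0.2667]
  [   0.5333     0.6667     1.8667]
x = (I − A)⁻¹ d = adj(I−A)·d / det(I−A), with det(I−A) = 0.4500:
  x_1 = (0.5700·450 + 0.1500·150 + 0.1200·200) / 0.4500 = 303.00 / 0.4500 ≈ 673.33
  x_2 = (0.1950·450 + 0.5250·150 + 0.1200·200) / 0.4500 = 190.50 / 0.4500 ≈ 423.33
  x_3 = (0.2400·450 + 0.3000·150 + 0.8400·200) / 0.4500 = 321.00 / 0.4500 ≈ 713.33

x_1 = 673.33, x_2 = 423.33, x_3 = 713.33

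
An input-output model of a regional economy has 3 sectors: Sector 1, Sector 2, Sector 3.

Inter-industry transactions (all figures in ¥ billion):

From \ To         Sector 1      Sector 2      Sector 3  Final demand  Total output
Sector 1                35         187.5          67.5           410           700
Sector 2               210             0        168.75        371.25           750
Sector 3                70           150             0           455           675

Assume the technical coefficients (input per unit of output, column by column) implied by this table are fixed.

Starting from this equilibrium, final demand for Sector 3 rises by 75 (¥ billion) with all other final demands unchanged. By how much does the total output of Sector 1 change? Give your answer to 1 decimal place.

Δx_1 = 15.1

Technical coefficients a_ij = z_ij / X_j:
  a_11 = 35/700 = 0.05, a_21 = 210/700 = 0.30, a_31 = 70/700 = 0.10
  a_12 = 187.5/750 = 0.25, a_22 = 0/750 = 0.00, a_32 = 150/750 = 0.20
  a_13 = 67.5/675 = 0.10, a_23 = 168.75/675 = 0.25, a_33 = 0/675 = 0.00
I − A =
  [   0.95    -0.25    -0.10]
  [  -0.30     1.00    -0.25]
  [  -0.10    -0.20     1.00]
Cofactors of I−A, C_ij = (−1)^(i+j)·(minor ij) (rows/columns in the sector order above):
  C_11 = (1.00)(1.00) − (-0.25)(-0.20) = 0.9500
  C_12 = −[(-0.30)(1.00) − (-0.25)(-0.10)] = 0.3250
  C_13 = (-0.30)(-0.20) − (1.00)(-0.10) = 0.1600
  C_21 = −[(-0.25)(1.00) − (-0.10)(-0.20)] = 0.2700
  C_22 = (0.95)(1.00) − (-0.10)(-0.10) = 0.9400
  C_23 = −[(0.95)(-0.20) − (-0.25)(-0.10)] = 0.2150
  C_31 = (-0.25)(-0.25) − (-0.10)(1.00) = 0.1625
  C_32 = −[(0.95)(-0.25) − (-0.10)(-0.30)] = 0.2675
  C_33 = (0.95)(1.00) − (-0.25)(-0.30) = 0.8750
det(I−A) = Σ_j (I−A)_1j·C_1j = (0.95)(0.9500) + (-0.25)(0.3250) + (-0.10)(0.1600) = 0.80525
adj(I−A) = Cᵀ =
  [ 0.9500   0.2700   0.1625]
  [ 0.3250   0.9400   0.2675]
  [ 0.1600   0.2150   0.8750]
(I − A)⁻¹ = adj(I−A) / det(I−A) ≈
  [   1.1798     0.3353     0.2018]
  [   0.4036     1.1673     0.3322]
  [   0.1987     0.2670     1.0866]
Δx = (I − A)⁻¹ Δd with Δd having +75 in the Sector 3 component and 0 elsewhere.
So Δx_1 = L_13 · (+75), where L_13 = adj(I−A)_13 / det(I−A) = 0.1625 / 0.80525.
Δx_1 = 0.1625 × (+75) / 0.80525 = 12.1875 / 0.80525 ≈ 15.1.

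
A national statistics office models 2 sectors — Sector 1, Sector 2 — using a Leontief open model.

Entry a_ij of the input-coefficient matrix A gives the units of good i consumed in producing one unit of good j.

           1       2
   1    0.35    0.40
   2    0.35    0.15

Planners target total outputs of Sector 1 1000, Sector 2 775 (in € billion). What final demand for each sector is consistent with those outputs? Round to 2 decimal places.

d_1 = 340.00, d_2 = 308.75

I − A =
  [   0.65    -0.40]
  [  -0.35     0.85]
d = (I − A) x:
  d_1 = (+0.65)·1000 + (-0.40)·775 = 340.00
  d_2 = (-0.35)·1000 + (+0.85)·775 = 308.75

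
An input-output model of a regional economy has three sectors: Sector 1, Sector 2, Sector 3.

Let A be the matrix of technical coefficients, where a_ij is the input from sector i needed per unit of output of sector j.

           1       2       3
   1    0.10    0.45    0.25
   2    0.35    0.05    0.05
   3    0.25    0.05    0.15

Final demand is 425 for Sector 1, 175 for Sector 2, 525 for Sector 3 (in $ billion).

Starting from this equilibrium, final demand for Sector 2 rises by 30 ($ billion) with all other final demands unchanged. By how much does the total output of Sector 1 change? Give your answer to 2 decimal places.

I − A =
  [   0.90    -0.45    -0.25]
  [  -0.35     0.95    -0.05]
  [  -0.25    -0.05     0.85]
Cofactors of I−A, C_ij = (−1)^(i+j)·(minor ij) (rows/columns in the sector order above):
  C_11 = (0.95)(0.85) − (-0.05)(-0.05) = 0.8050
  C_12 = −[(-0.35)(0.85) − (-0.05)(-0.25)] = 0.3100
  C_13 = (-0.35)(-0.05) − (0.95)(-0.25) = 0.2550
  C_21 = −[(-0.45)(0.85) − (-0.25)(-0.05)] = 0.3950
  C_22 = (0.90)(0.85) − (-0.25)(-0.25) = 0.7025
  C_23 = −[(0.90)(-0.05) − (-0.45)(-0.25)] = 0.1575
  C_31 = (-0.45)(-0.05) − (-0.25)(0.95) = 0.2600
  C_32 = −[(0.90)(-0.05) − (-0.25)(-0.35)] = 0.1325
  C_33 = (0.90)(0.95) − (-0.45)(-0.35) = 0.6975
det(I−A) = Σ_j (I−A)_1j·C_1j = (0.90)(0.8050) + (-0.45)(0.3100) + (-0.25)(0.2550) = 0.52125
adj(I−A) = Cᵀ =
  [ 0.8050   0.3950   0.2600]
  [ 0.3100   0.7025   0.1325]
  [ 0.2550   0.1575   0.6975]
(I − A)⁻¹ = adj(I−A) / det(I−A) ≈
  [   1.5444     0.7578     0.4988]
  [   0.5947     1.3477     0.2542]
  [   0.4892     0.3022     1.3381]
Δx = (I − A)⁻¹ Δd with Δd having +30 in the Sector 2 component and 0 elsewhere.
So Δx_1 = L_12 · (+30), where L_12 = adj(I−A)_12 / det(I−A) = 0.3950 / 0.52125.
Δx_1 = 0.3950 × (+30) / 0.52125 = 11.85 / 0.52125 ≈ 22.73.

Δx_1 = 22.73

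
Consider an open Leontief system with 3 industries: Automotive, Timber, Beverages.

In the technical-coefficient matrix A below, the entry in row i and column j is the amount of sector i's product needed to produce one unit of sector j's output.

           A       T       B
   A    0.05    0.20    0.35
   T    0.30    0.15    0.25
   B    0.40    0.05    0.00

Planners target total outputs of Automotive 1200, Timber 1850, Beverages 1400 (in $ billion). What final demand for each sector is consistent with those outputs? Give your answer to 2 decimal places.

d_A = 280.00, d_T = 862.50, d_B = 827.50

I − A =
  [   0.95    -0.20    -0.35]
  [  -0.30     0.85    -0.25]
  [  -0.40    -0.05     1.00]
d = (I − A) x:
  d_A = (+0.95)·1200 + (-0.20)·1850 + (-0.35)·1400 = 280.00
  d_T = (-0.30)·1200 + (+0.85)·1850 + (-0.25)·1400 = 862.50
  d_B = (-0.40)·1200 + (-0.05)·1850 + (+1.00)·1400 = 827.50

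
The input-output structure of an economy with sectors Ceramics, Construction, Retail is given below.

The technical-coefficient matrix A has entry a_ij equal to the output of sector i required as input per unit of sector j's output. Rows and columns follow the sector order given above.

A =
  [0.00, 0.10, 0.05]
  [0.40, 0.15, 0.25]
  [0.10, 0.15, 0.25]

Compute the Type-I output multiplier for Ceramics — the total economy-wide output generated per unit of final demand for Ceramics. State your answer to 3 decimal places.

m_1 = 1.910

I − A =
  [   1.00    -0.10    -0.05]
  [  -0.40     0.85    -0.25]
  [  -0.10    -0.15     0.75]
Cofactors of I−A, C_ij = (−1)^(i+j)·(minor ij) (rows/columns in the sector order above):
  C_11 = (0.85)(0.75) − (-0.25)(-0.15) = 0.6000
  C_12 = −[(-0.40)(0.75) − (-0.25)(-0.10)] = 0.3250
  C_13 = (-0.40)(-0.15) − (0.85)(-0.10) = 0.1450
  C_21 = −[(-0.10)(0.75) − (-0.05)(-0.15)] = 0.0825
  C_22 = (1.00)(0.75) − (-0.05)(-0.10) = 0.7450
  C_23 = −[(1.00)(-0.15) − (-0.10)(-0.10)] = 0.1600
  C_31 = (-0.10)(-0.25) − (-0.05)(0.85) = 0.0675
  C_32 = −[(1.00)(-0.25) − (-0.05)(-0.40)] = 0.2700
  C_33 = (1.00)(0.85) − (-0.10)(-0.40) = 0.8100
det(I−A) = Σ_j (I−A)_1j·C_1j = (1.00)(0.6000) + (-0.10)(0.3250) + (-0.05)(0.1450) = 0.56025
adj(I−A) = Cᵀ =
  [ 0.6000   0.0825   0.0675]
  [ 0.3250   0.7450   0.2700]
  [ 0.1450   0.1600   0.8100]
(I − A)⁻¹ = adj(I−A) / det(I−A) ≈
  [   1.0710     0.1473     0.1205]
  [   0.5801     1.3298     0.4819]
  [   0.2588     0.2856     1.4458]
The output multiplier for sector j is the column-j sum of the Leontief inverse (I − A)⁻¹ = adj(I−A) / det(I−A).
Column 1 of adj(I−A): (0.6000, 0.3250, 0.1450); det(I−A) = 0.56025.
m_1 = (0.6000 + 0.3250 + 0.1450) / 0.56025 = 1.07 / 0.56025 ≈ 1.910.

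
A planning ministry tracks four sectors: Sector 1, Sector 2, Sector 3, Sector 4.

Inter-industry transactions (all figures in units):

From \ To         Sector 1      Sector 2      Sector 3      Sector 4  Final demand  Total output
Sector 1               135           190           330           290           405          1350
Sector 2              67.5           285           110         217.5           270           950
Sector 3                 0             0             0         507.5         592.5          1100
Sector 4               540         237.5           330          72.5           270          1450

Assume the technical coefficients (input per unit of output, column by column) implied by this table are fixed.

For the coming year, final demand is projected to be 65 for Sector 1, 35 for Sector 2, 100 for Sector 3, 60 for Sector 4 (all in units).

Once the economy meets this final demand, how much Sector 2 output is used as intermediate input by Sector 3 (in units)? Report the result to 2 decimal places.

Technical coefficients a_ij = z_ij / X_j:
  a_11 = 135/1350 = 0.10, a_21 = 67.5/1350 = 0.05, a_31 = 0/1350 = 0.00, a_41 = 540/1350 = 0.40
  a_12 = 190/950 = 0.20, a_22 = 285/950 = 0.30, a_32 = 0/950 = 0.00, a_42 = 237.5/950 = 0.25
  a_13 = 330/1100 = 0.30, a_23 = 110/1100 = 0.10, a_33 = 0/1100 = 0.00, a_43 = 330/1100 = 0.30
  a_14 = 290/1450 = 0.20, a_24 = 217.5/1450 = 0.15, a_34 = 507.5/1450 = 0.35, a_44 = 72.5/1450 = 0.05
I − A =
  [   0.90    -0.20    -0.30    -0.20]
  [  -0.05     0.70    -0.10    -0.15]
  [   0.00     0.00     1.00    -0.35]
  [  -0.40    -0.25    -0.30     0.95]
Compute the cofactors C_ij = (−1)^(i+j)·(3×3 minor ij) of I−A; the adjugate is their transpose:
adj(I−A) = Cᵀ =
  [ 0.545250   0.245250   0.263250   0.250500]
  [ 0.116250   0.638500   0.153250   0.181750]
  [ 0.102375   0.106750   0.484750   0.217000]
  [ 0.292500   0.305000   0.304250   0.620000]
det(I−A) = Σ_j (I−A)_1j·C_1j = (0.90)(0.545250) + (-0.20)(0.116250) + (-0.30)(0.102375) + (-0.20)(0.292500) = 0.3782625
(I − A)⁻¹ = adj(I−A) / det(I−A) ≈
  [   1.4415     0.6484     0.6959     0.6622]
  [   0.3073     1.6880     0.4051     0.4805]
  [   0.2706     0.2822     1.2815     0.5737]
  [   0.7733     0.8063     0.8043     1.6391]
First solve x = (I − A)⁻¹ d = adj(I−A)·d / det(I−A); in particular x_3 = (0.102375·65 + 0.106750·35 + 0.484750·100 + 0.217000·60) / 0.3782625 = 71.885625 / 0.3782625 ≈ 190.0416.
Intermediate flow from 2 to 3: z_23 = a_23 · x_3 = 0.10 × 71.885625 / 0.3782625 = 7.1885625 / 0.3782625 ≈ 19.00.

z_23 = 19.00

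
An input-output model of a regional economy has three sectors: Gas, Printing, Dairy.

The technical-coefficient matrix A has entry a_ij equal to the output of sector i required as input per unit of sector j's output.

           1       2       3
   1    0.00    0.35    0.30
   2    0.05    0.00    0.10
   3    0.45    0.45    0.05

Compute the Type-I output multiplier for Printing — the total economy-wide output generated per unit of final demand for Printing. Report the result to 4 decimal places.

m_2 = 2.5859

I − A =
  [   1.00    -0.35    -0.30]
  [  -0.05     1.00    -0.10]
  [  -0.45    -0.45     0.95]
Cofactors of I−A, C_ij = (−1)^(i+j)·(minor ij) (rows/columns in the sector order above):
  C_11 = (1.00)(0.95) − (-0.10)(-0.45) = 0.9050
  C_12 = −[(-0.05)(0.95) − (-0.10)(-0.45)] = 0.0925
  C_13 = (-0.05)(-0.45) − (1.00)(-0.45) = 0.4725
  C_21 = −[(-0.35)(0.95) − (-0.30)(-0.45)] = 0.4675
  C_22 = (1.00)(0.95) − (-0.30)(-0.45) = 0.8150
  C_23 = −[(1.00)(-0.45) − (-0.35)(-0.45)] = 0.6075
  C_31 = (-0.35)(-0.10) − (-0.30)(1.00) = 0.3350
  C_32 = −[(1.00)(-0.10) − (-0.30)(-0.05)] = 0.1150
  C_33 = (1.00)(1.00) − (-0.35)(-0.05) = 0.9825
det(I−A) = Σ_j (I−A)_1j·C_1j = (1.00)(0.9050) + (-0.35)(0.0925) + (-0.30)(0.4725) = 0.730875
adj(I−A) = Cᵀ =
  [ 0.9050   0.4675   0.3350]
  [ 0.0925   0.8150   0.1150]
  [ 0.4725   0.6075   0.9825]
(I − A)⁻¹ = adj(I−A) / det(I−A) ≈
  [   1.23824     0.63964     0.45835]
  [   0.12656     1.11510     0.15735]
  [   0.64649     0.83120     1.34428]
The output multiplier for sector j is the column-j sum of the Leontief inverse (I − A)⁻¹ = adj(I−A) / det(I−A).
Column 2 of adj(I−A): (0.4675, 0.8150, 0.6075); det(I−A) = 0.730875.
m_2 = (0.4675 + 0.8150 + 0.6075) / 0.730875 = 1.89 / 0.730875 ≈ 2.5859.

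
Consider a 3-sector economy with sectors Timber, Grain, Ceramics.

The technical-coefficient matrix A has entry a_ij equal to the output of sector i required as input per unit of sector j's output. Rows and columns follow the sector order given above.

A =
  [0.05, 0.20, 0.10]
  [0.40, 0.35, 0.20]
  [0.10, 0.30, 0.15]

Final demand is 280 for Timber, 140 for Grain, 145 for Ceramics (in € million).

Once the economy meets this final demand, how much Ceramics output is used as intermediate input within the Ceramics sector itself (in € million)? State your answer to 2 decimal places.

I − A =
  [   0.95    -0.20    -0.10]
  [  -0.40     0.65    -0.20]
  [  -0.10    -0.30     0.85]
Cofactors of I−A, C_ij = (−1)^(i+j)·(minor ij) (rows/columns in the sector order above):
  C_11 = (0.65)(0.85) − (-0.20)(-0.30) = 0.4925
  C_12 = −[(-0.40)(0.85) − (-0.20)(-0.10)] = 0.3600
  C_13 = (-0.40)(-0.30) − (0.65)(-0.10) = 0.1850
  C_21 = −[(-0.20)(0.85) − (-0.10)(-0.30)] = 0.2000
  C_22 = (0.95)(0.85) − (-0.10)(-0.10) = 0.7975
  C_23 = −[(0.95)(-0.30) − (-0.20)(-0.10)] = 0.3050
  C_31 = (-0.20)(-0.20) − (-0.10)(0.65) = 0.1050
  C_32 = −[(0.95)(-0.20) − (-0.10)(-0.40)] = 0.2300
  C_33 = (0.95)(0.65) − (-0.20)(-0.40) = 0.5375
det(I−A) = Σ_j (I−A)_1j·C_1j = (0.95)(0.4925) + (-0.20)(0.3600) + (-0.10)(0.1850) = 0.377375
adj(I−A) = Cᵀ =
  [ 0.4925   0.2000   0.1050]
  [ 0.3600   0.7975   0.2300]
  [ 0.1850   0.3050   0.5375]
(I − A)⁻¹ = adj(I−A) / det(I−A) ≈
  [   1.3051     0.5300     0.2782]
  [   0.9540     2.1133     0.6095]
  [   0.4902     0.8082     1.4243]
First solve x = (I − A)⁻¹ d = adj(I−A)·d / det(I−A); in particular x_3 = (0.1850·280 + 0.3050·140 + 0.5375·145) / 0.377375 = 172.4375 / 0.377375 ≈ 456.9394.
Intermediate flow from 3 to 3: z_33 = a_33 · x_3 = 0.15 × 172.4375 / 0.377375 = 25.865625 / 0.377375 ≈ 68.54.

z_33 = 68.54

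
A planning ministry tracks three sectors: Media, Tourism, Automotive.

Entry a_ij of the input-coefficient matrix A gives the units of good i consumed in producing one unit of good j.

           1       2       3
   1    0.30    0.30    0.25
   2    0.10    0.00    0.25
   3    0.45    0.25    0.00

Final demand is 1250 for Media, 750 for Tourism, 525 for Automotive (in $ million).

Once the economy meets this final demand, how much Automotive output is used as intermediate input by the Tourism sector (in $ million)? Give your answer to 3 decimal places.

z_32 = 428.100

I − A =
  [   0.70    -0.30    -0.25]
  [  -0.10     1.00    -0.25]
  [  -0.45    -0.25     1.00]
Cofactors of I−A, C_ij = (−1)^(i+j)·(minor ij) (rows/columns in the sector order above):
  C_11 = (1.00)(1.00) − (-0.25)(-0.25) = 0.9375
  C_12 = −[(-0.10)(1.00) − (-0.25)(-0.45)] = 0.2125
  C_13 = (-0.10)(-0.25) − (1.00)(-0.45) = 0.4750
  C_21 = −[(-0.30)(1.00) − (-0.25)(-0.25)] = 0.3625
  C_22 = (0.70)(1.00) − (-0.25)(-0.45) = 0.5875
  C_23 = −[(0.70)(-0.25) − (-0.30)(-0.45)] = 0.3100
  C_31 = (-0.30)(-0.25) − (-0.25)(1.00) = 0.3250
  C_32 = −[(0.70)(-0.25) − (-0.25)(-0.10)] = 0.2000
  C_33 = (0.70)(1.00) − (-0.30)(-0.10) = 0.6700
det(I−A) = Σ_j (I−A)_1j·C_1j = (0.70)(0.9375) + (-0.30)(0.2125) + (-0.25)(0.4750) = 0.47375
adj(I−A) = Cᵀ =
  [ 0.9375   0.3625   0.3250]
  [ 0.2125   0.5875   0.2000]
  [ 0.4750   0.3100   0.6700]
(I − A)⁻¹ = adj(I−A) / det(I−A) ≈
  [   1.9789     0.7652     0.6860]
  [   0.4485     1.2401     0.4222]
  [   1.0026     0.6544     1.4142]
First solve x = (I − A)⁻¹ d = adj(I−A)·d / det(I−A); in particular x_2 = (0.2125·1250 + 0.5875·750 + 0.2000·525) / 0.47375 = 811.25 / 0.47375 ≈ 1712.40106.
Intermediate flow from 3 to 2: z_32 = a_32 · x_2 = 0.25 × 811.25 / 0.47375 = 202.8125 / 0.47375 ≈ 428.100.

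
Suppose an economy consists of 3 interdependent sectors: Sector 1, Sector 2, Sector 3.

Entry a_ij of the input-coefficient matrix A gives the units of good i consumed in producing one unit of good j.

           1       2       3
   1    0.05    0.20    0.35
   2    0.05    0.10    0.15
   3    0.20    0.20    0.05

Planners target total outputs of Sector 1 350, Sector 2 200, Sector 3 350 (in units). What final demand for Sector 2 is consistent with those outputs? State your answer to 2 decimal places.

I − A =
  [   0.95    -0.20    -0.35]
  [  -0.05     0.90    -0.15]
  [  -0.20    -0.20     0.95]
d = (I − A) x:
  d_1 = (+0.95)·350 + (-0.20)·200 + (-0.35)·350 = 170.00
  d_2 = (-0.05)·350 + (+0.90)·200 + (-0.15)·350 = 110.00
  d_3 = (-0.20)·350 + (-0.20)·200 + (+0.95)·350 = 222.50

d_2 = 110.00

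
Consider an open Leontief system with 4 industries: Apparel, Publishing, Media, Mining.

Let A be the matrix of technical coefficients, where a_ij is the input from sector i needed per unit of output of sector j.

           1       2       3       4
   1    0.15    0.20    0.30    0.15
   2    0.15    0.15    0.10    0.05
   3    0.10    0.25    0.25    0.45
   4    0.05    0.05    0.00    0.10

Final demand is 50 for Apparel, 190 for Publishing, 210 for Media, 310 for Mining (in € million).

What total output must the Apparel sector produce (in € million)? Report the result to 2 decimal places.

x_1 = 480.15

I − A =
  [   0.85    -0.20    -0.30    -0.15]
  [  -0.15     0.85    -0.10    -0.05]
  [  -0.10    -0.25     0.75    -0.45]
  [  -0.05    -0.05     0.00     0.90]
Compute the cofactors C_ij = (−1)^(i+j)·(3×3 minor ij) of I−A; the adjugate is their transpose:
adj(I−A) = Cᵀ =
  [ 0.547125   0.214875   0.247500   0.226875]
  [ 0.114375   0.534375   0.117000   0.107250]
  [ 0.133125   0.231750   0.613125   0.341625]
  [ 0.036750   0.041625   0.020250   0.459375]
det(I−A) = Σ_j (I−A)_1j·C_1j = (0.85)(0.547125) + (-0.20)(0.114375) + (-0.30)(0.133125) + (-0.15)(0.036750) = 0.39673125
(I − A)⁻¹ = adj(I−A) / det(I−A) ≈
  [   1.3791     0.5416     0.6238     0.5719]
  [   0.2883     1.3469     0.2949     0.2703]
  [   0.3356     0.5841     1.5454     0.8611]
  [   0.0926     0.1049     0.0510     1.1579]
x = (I − A)⁻¹ d = adj(I−A)·d / det(I−A), with det(I−A) = 0.39673125:
  x_1 = (0.547125·50 + 0.214875·190 + 0.247500·210 + 0.226875·310) / 0.39673125 = 190.48875 / 0.39673125 ≈ 480.15
  x_2 = (0.114375·50 + 0.534375·190 + 0.117000·210 + 0.107250·310) / 0.39673125 = 165.0675 / 0.39673125 ≈ 416.07
  x_3 = (0.133125·50 + 0.231750·190 + 0.613125·210 + 0.341625·310) / 0.39673125 = 285.34875 / 0.39673125 ≈ 719.25
  x_4 = (0.036750·50 + 0.041625·190 + 0.020250·210 + 0.459375·310) / 0.39673125 = 156.405 / 0.39673125 ≈ 394.23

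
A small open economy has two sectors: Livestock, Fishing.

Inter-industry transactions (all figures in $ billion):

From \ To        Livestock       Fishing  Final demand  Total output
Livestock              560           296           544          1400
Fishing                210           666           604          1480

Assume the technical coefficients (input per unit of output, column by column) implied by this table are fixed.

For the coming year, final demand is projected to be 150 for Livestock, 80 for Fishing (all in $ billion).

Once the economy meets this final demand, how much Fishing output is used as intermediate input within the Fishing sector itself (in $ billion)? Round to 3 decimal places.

z_22 = 105.750

Technical coefficients a_ij = z_ij / X_j:
  a_11 = 560/1400 = 0.40, a_21 = 210/1400 = 0.15
  a_12 = 296/1480 = 0.20, a_22 = 666/1480 = 0.45
I − A =
  [   0.60    -0.20]
  [  -0.15     0.55]
det(I−A) = (0.60)(0.55) − (-0.20)(-0.15) = 0.3000
adj(I−A) = [[0.55, 0.20], [0.15, 0.60]]
(I − A)⁻¹ = adj(I−A) / det(I−A) ≈
  [   1.8333     0.6667]
  [   0.5000     2.0000]
First solve x = (I − A)⁻¹ d = adj(I−A)·d / det(I−A); in particular x_2 = (0.15·150 + 0.60·80) / 0.3000 = 70.50 / 0.3000 = 235.00000.
Intermediate flow from 2 to 2: z_22 = a_22 · x_2 = 0.45 × 70.50 / 0.3000 = 31.725 / 0.3000 = 105.750.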